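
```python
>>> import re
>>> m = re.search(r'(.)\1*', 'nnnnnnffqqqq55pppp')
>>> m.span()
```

(0, 6)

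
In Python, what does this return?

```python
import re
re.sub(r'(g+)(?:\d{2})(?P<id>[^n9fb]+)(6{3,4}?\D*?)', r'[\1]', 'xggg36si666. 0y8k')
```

'x[ggg]. 0y8k'

This matches one or more of a literal 'g' (captured); then exactly 2 of a digit (non-capturing group); then one or more of any character except [n9fb] (captured as 'id'); then 3 to 4 of a literal '6' (lazy), then zero or more of a non-digit (lazy) (captured).
Because the quantifier is non-greedy, it stops expanding at the earliest point where the rest of the pattern can succeed.
Matches: at [1:11] → 'ggg36si666'.
Each match is replaced using the text its own group 1 captured.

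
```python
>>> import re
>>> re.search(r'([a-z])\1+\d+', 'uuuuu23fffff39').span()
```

A backreference is literal: `\1` must see the identical characters the first group matched.
The match spans [0:7] → 'uuuuu23'.

(0, 7)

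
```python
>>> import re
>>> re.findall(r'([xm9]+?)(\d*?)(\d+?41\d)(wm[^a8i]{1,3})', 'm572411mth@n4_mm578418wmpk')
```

[('mm', '', '578418', 'wmpk')]

The pattern matches one or more of one of [xm9] (lazy) (captured); then zero or more of a digit (lazy) (captured); then one or more of a digit (lazy), then the literal '41', then a digit (captured); then the literal 'wm', then 1 to 3 of any character except [a8i] (captured).
With the lazy modifier that quantifier settles for the fewest repetitions that let the rest of the pattern succeed (the atoms after it are unaffected and can still be greedy).
Walking the string: at [14:26] match 'mm578418wmpk', groups = ('mm', '', '578418', 'wmpk').
4 groups means the one result is a tuple of 4 captured strings — 1 here.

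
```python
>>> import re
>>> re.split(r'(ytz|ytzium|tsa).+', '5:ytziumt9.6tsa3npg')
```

['5:', 'ytz', '']

Alternation isn't longest-match — the leftmost alternative that fits at this position is chosen.
With a capturing group present, the delimiter's captured portion is kept in the result list.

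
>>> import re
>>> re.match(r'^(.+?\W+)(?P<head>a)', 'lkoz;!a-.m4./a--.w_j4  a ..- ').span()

`re.match` won't scan ahead — the pattern has to work from the very first character.
The match spans [0:7] → 'lkoz;!a'.

(0, 7)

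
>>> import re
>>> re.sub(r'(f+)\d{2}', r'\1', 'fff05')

Pattern: one or more of a literal 'f' (captured); then exactly 2 of a digit.
Matches: at [0:5] → 'fff05'.
`\1` in the replacement pulls in group 1's text for each match.

'fff'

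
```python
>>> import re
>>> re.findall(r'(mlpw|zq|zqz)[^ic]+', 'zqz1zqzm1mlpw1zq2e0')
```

['zq']

Branches in `(...|...)` are attempted left-to-right; the first branch that allows the whole pattern to succeed is taken.
Scanning left to right: at [0:19] match 'zqz1zqzm1mlpw1zq2e0', group 1 = 'zq'.
With a single group, `findall` returns only what that group captured — 1 item.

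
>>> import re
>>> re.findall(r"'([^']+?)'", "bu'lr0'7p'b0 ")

['lr0']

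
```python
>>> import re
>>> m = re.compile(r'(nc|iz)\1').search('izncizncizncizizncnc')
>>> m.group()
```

`\1` has to match the exact text group 1 already captured.
`search` walks the string left to right and returns the first match it finds.
The match spans [12:16] → 'iziz'.
Captured: group 1 = 'iz'.

'iziz'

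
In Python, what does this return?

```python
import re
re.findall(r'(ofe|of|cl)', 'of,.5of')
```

Scanning left to right: at [0:2] match 'of', group 1 = 'of'; at [5:7] match 'of', group 1 = 'of'.
One capturing group, so `findall` returns just the captured substring from each match — 2 in all.

['of', 'of']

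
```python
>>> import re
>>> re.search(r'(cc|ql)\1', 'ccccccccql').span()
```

`\1` is not a pattern — it's the concrete string captured by group 1, re-applied verbatim.
`search` walks the string left to right and returns the first match it finds.
The match spans [0:4] → 'cccc'.
Captured: group 1 = 'cc'.

(0, 4)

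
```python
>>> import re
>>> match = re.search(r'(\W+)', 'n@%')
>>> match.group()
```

'@%'

The pattern matches one or more of a non-word character (captured).
`re.search` scans for the first position where the pattern succeeds.
The match spans [1:3] → '@%'.
Captured: group 1 = '@%'.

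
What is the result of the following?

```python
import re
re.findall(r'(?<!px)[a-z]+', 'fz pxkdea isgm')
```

Because the assertion is negative and zero-width, positions next to the forbidden text are skipped.
Matches: at [0:2] → 'fz'; at [3:9] → 'pxkdea'; at [10:14] → 'isgm'.
`findall` yields the raw match text (3 of them) because the pattern has no groups.

['fz', 'pxkdea', 'isgm']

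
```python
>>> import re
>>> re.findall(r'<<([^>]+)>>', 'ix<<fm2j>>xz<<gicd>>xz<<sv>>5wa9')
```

['fm2j', 'gicd', 'sv']

Walking the string: at [2:10] match '<<fm2j>>', group 1 = 'fm2j'; at [12:20] match '<<gicd>>', group 1 = 'gicd'; at [22:28] match '<<sv>>', group 1 = 'sv'.
With a single group, `findall` returns only what that group captured — 3 items.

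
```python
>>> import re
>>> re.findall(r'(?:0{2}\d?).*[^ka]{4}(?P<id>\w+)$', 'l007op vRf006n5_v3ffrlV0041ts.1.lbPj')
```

Pattern: exactly 2 of the literal '0', then optionally a digit (non-capturing group); then zero or more of any character, then exactly 4 of any character except [ka]; then one or more of a word character (captured as 'id'); then anchored at the end.
Scanning left to right: at [1:36] match '007op vRf006n5_v3ffrlV0041ts.1.lbPj', group 1 = 'j'.
One capturing group, so `findall` returns just the captured substring from the one match — 1 in all.

['j']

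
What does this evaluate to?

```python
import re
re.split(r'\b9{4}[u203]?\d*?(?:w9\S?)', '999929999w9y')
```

['', '']

Pattern: a word boundary (`\b`, zero-width); then exactly 4 of a literal '9', then optionally one of [u203], then zero or more of a digit (lazy); then the literal 'w9', then optionally a non-whitespace character (non-capturing group).
`split` removes every match and returns the 2 fragments in between.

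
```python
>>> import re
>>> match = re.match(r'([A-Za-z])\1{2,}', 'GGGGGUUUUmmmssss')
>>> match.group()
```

`\1` is not a pattern — it's the concrete string captured by group 1, re-applied verbatim.
With `match`, the pattern is implicitly anchored at the beginning.
The match spans [0:5] → 'GGGGG'.
Captured: group 1 = 'G'.

'GGGGG'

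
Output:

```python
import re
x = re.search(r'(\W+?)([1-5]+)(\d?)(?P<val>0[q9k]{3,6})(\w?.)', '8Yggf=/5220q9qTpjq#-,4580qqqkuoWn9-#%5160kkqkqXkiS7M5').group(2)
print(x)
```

522

The match spans [5:16] → '=/5220q9qTp'.
Captured: group 1 = '=/', group 2 = '522', group 3 = '', group 4 = '0q9q', group 5 = 'Tp'.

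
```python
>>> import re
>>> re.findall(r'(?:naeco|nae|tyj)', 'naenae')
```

['nae', 'nae']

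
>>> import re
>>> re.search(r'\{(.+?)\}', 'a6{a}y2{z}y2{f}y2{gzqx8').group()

'{a}'

The match spans [2:5] → '{a}'.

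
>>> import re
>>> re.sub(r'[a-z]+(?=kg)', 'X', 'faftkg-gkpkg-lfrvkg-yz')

'Xkg-Xkg-Xkg-yz'

Lookahead/lookbehind check context without consuming it, so the matched span excludes the asserted characters.
Every occurrence is swapped for 'X'.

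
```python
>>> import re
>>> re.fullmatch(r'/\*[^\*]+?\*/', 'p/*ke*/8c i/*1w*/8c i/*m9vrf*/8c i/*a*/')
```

`re.fullmatch` requires the pattern to consume the entire string.
Here the pattern can't cover the whole string, so the call returns None.

None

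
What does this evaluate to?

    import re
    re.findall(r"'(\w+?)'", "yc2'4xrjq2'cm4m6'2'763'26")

One capturing group, so `findall` returns just the captured substring from each match — 2 in all.

['4xrjq2', '2']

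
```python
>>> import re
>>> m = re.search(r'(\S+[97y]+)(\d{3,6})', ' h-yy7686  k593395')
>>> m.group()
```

'h-yy7686'

The match spans [1:9] → 'h-yy7686'.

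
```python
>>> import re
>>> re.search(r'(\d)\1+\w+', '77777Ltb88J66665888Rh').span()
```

`\1` is not a pattern — it's the concrete string captured by group 1, re-applied verbatim.
The match spans [0:21] → '77777Ltb88J66665888Rh'.

(0, 21)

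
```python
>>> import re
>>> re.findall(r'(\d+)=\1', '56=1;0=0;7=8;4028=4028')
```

['0', '4028']

`\1` has to match the exact text group 1 already captured.
Walking the string: at [5:8] match '0=0', group 1 = '0'; at [13:22] match '4028=4028', group 1 = '4028'.
`findall` collects group 1 from each match (2 total).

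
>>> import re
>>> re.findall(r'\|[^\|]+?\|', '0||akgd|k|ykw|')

Matches: at [2:8] → '|akgd|'; at [9:14] → '|ykw|'.
Since nothing is captured, `findall` lists the 2 matched substrings directly.

['|akgd|', '|ykw|']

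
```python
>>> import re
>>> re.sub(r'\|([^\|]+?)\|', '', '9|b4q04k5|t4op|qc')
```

Every occurrence is swapped for ''.

'9t4op|qc'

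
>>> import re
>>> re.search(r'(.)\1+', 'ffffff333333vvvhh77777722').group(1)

The backreference `\1` re-matches whatever the first group consumed, character for character.
`re.search` scans for the first position where the pattern succeeds.
The match spans [0:6] → 'ffffff'.
Captured: group 1 = 'f'.

'f'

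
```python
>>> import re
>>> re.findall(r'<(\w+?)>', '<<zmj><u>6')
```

['zmj', 'u']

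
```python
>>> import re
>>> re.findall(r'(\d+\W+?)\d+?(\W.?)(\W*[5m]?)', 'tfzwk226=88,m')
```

[('226=', ',m', '')]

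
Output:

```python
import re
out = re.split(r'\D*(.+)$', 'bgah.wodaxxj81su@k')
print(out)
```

['', '81su@k', '']

Pattern: zero or more of a non-digit; then one or more of any character (captured); then anchored at the end.
Matches to split on: at [0:18] → 'bgah.wodaxxj81su@k'.
The group in the pattern means `split` returns the separators' captures alongside the pieces.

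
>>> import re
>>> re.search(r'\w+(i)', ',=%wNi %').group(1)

This matches one or more of a word character; then a literal 'i' (captured).
`re.search` tries every starting position until one works.
The match spans [3:6] → 'wNi'.
Captured: group 1 = 'i'.

'i'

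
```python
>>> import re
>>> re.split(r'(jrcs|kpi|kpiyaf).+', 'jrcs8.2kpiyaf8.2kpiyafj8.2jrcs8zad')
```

Matches to split on: at [0:34] → 'jrcs8.2kpiyaf8.2kpiyafj8.2jrcs8zad'.
The group in the pattern means `split` returns the separators' captures alongside the pieces.

['', 'jrcs', '']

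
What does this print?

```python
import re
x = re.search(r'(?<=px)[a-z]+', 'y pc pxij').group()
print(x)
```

Because the assertion is zero-width, the text it checks is not consumed and won't appear in the result.
The match spans [7:9] → 'ij'.

ij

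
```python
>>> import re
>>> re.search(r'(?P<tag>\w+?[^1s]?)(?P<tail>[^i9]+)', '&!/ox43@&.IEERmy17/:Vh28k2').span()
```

(3, 26)

This matches one or more of a word character (lazy), then optionally any character except [1s] (captured as 'tag'); then one or more of any character except [i9] (captured as 'tail').
Unlike `match`, `search` isn't anchored — it looks for the pattern anywhere in the string.
The match spans [3:26] → 'ox43@&.IEERmy17/:Vh28k2'.
Captured: group 1 = 'ox', group 2 = '43@&.IEERmy17/:Vh28k2'.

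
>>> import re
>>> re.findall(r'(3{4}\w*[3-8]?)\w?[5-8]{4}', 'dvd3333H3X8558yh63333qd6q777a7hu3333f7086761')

['3333H3X8558yh63333qd6q777a7hu3333f70']

The pattern matches exactly 4 of the literal '3', then zero or more of a word character, then optionally a character in [3-8] (captured); then optionally a word character, then exactly 4 of a character in [5-8].
Scanning left to right: at [3:43] match '3333H3X8558yh63333qd6q777a7hu3333f708676', group 1 = '3333H3X8558yh63333qd6q777a7hu3333f70'.
With a single group, `findall` returns only what that group captured — 1 item.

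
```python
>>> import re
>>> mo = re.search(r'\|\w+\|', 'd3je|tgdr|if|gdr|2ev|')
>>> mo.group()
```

'|tgdr|'

`search` walks the string left to right and returns the first match it finds.
The match spans [4:10] → '|tgdr|'.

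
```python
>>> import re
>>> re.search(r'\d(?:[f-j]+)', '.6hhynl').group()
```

This matches a digit; then one or more of a character in [f-j] (non-capturing group).
`re.search` tries every starting position until one works.
The match spans [1:4] → '6hh'.

'6hh'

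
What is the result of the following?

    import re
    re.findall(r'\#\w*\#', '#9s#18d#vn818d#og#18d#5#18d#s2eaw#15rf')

Scanning left to right: at [0:4] → '#9s#'; at [7:15] → '#vn818d#'; at [17:22] → '#18d#'; at [23:28] → '#18d#'.
Since nothing is captured, `findall` lists the 4 matched substrings directly.

['#9s#', '#vn818d#', '#18d#', '#18d#']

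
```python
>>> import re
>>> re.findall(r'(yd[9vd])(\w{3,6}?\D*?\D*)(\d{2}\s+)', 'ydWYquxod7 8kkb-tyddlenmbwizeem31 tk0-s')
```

[('ydd', 'lenmbwizeem', '31 ')]

Pattern: the literal 'yd', then one of [9vd] (captured); then 3 to 6 of a word character (lazy), then zero or more of a non-digit (lazy), then zero or more of a non-digit (captured); then exactly 2 of a digit, then one or more of whitespace (captured).
Matches: at [17:34] match 'yddlenmbwizeem31 ', groups = ('ydd', 'lenmbwizeem', '31 ').
With 3 capturing groups, `findall` returns a 3-tuple per match.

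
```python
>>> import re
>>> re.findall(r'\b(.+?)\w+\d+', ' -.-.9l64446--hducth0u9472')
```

['9', '--']

The pattern matches a word boundary (`\b`, zero-width); then one or more of any character (lazy) (captured); then one or more of a word character; then one or more of a digit.
Scanning left to right: at [5:12] match '9l64446', group 1 = '9'; at [12:26] match '--hducth0u9472', group 1 = '--'.
With a single group, `findall` returns only what that group captured — 2 items.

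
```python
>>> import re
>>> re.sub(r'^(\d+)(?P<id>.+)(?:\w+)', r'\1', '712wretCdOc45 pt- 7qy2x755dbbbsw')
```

Each match is replaced using the text its own group 1 captured.

'712'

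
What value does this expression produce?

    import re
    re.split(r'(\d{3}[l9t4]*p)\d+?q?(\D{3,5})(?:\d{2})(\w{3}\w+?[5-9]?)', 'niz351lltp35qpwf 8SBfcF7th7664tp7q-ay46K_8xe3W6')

['niz351lltp35qpwf 8SBfcF7th', '7664tp', '-ay', 'K_8x', 'e3W6']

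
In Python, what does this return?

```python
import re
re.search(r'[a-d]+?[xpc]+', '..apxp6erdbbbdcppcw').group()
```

'apxp'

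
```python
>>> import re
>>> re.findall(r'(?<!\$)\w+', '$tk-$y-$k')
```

Because the assertion is negative and zero-width, positions next to the forbidden text are skipped.
`findall` yields the raw match text (1 of them) because the pattern has no groups.

['k']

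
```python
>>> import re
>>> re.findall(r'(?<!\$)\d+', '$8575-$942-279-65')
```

['575', '42', '279', '65']

The negative lookahead/lookbehind blocks any match where the forbidden context is present.
Since nothing is captured, `findall` lists the 4 matched substrings directly.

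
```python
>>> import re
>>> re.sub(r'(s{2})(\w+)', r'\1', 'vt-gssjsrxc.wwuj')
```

The pattern matches exactly 2 of a literal 's' (captured); then one or more of a word character (captured).
Matches: at [4:11] → 'ssjsrxc'.
Each match is replaced using the text its own group 1 captured.

'vt-gss.wwuj'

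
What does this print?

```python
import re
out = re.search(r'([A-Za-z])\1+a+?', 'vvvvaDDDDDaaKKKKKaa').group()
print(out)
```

`\1` has to match the exact text group 1 already captured.
The match spans [0:5] → 'vvvva'.

vvvva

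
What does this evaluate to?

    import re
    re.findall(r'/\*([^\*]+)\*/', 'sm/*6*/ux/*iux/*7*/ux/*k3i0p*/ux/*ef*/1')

['6', '7', 'k3i0p', 'ef']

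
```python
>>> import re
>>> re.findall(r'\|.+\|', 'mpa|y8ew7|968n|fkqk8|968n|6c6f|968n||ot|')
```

['|y8ew7|968n|fkqk8|968n|6c6f|968n||ot|']

No capturing groups, so `findall` returns the 1 full match string.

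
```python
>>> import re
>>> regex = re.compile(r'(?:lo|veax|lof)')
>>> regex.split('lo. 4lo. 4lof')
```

`|` is ordered: at each position the engine commits to the first alternative that works.
`split` removes every match and returns the 4 fragments in between.

['', '. 4', '. 4', 'f']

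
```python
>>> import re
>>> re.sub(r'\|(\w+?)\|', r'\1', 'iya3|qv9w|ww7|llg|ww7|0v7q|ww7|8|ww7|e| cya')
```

'iya3qv9www7llgww70v7qww78ww7e cya'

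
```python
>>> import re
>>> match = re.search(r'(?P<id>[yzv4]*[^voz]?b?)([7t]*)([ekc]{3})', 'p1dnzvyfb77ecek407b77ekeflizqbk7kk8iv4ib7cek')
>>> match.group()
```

'zvyfb77ece'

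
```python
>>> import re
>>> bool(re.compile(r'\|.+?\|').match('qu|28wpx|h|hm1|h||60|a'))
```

With `match`, the pattern is implicitly anchored at the beginning.
Here the string doesn't start with a match, so the call returns None, and `bool(None)` is False.

False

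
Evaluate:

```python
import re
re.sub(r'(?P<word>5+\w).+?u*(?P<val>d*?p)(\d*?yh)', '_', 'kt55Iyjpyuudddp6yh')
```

Pattern: one or more of a literal '5', then a word character (captured as 'word'); then one or more of any character (lazy), then zero or more of the literal 'u'; then zero or more of the literal 'd' (lazy), then the literal 'p' (captured as 'val'); then zero or more of a digit (lazy), then the literal 'yh' (captured).
Each match is replaced by '_'.

'kt_'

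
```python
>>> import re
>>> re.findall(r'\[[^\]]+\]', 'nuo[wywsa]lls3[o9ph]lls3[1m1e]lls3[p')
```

Walking the string: at [3:10] → '[wywsa]'; at [14:20] → '[o9ph]'; at [24:30] → '[1m1e]'.
`findall` yields the raw match text (3 of them) because the pattern has no groups.

['[wywsa]', '[o9ph]', '[1m1e]']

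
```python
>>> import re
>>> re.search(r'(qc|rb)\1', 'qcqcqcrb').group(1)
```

The backreference `\1` re-matches whatever the first group consumed, character for character.
Unlike `match`, `search` isn't anchored — it looks for the pattern anywhere in the string.
The match spans [0:4] → 'qcqc'.
Captured: group 1 = 'qc'.

'qc'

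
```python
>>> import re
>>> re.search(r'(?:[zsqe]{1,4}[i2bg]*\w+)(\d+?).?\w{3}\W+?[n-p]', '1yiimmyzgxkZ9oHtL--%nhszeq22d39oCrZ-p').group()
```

'zgxkZ9oHtL--%n'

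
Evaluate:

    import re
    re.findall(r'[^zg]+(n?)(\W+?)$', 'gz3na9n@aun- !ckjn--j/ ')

[('', ' ')]

2 groups means the one result is a tuple of 2 captured strings — 1 here.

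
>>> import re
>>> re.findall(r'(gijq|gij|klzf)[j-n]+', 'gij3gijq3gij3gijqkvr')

One capturing group, so `findall` returns just the captured substring from the one match — 1 in all.

['gijq']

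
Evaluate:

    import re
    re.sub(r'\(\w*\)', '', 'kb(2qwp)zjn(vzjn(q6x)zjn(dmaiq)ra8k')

'kbzjn(vzjnzjnra8k'

`sub` substitutes '' at each match site.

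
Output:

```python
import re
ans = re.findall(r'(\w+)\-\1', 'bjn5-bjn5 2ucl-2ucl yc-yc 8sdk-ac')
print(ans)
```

['bjn5', '2ucl', 'yc']

A backreference is literal: `\1` must see the identical characters the first group matched.
Walking the string: at [0:9] match 'bjn5-bjn5', group 1 = 'bjn5'; at [10:19] match '2ucl-2ucl', group 1 = '2ucl'; at [20:25] match 'yc-yc', group 1 = 'yc'.
Because there's exactly one group, `findall` drops the full match and keeps group 1 from each hit.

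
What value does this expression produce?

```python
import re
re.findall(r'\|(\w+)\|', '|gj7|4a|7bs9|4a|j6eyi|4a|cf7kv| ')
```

['gj7', '7bs9', 'j6eyi', 'cf7kv']

Scanning left to right: at [0:5] match '|gj7|', group 1 = 'gj7'; at [7:13] match '|7bs9|', group 1 = '7bs9'; at [15:22] match '|j6eyi|', group 1 = 'j6eyi'; at [24:31] match '|cf7kv|', group 1 = 'cf7kv'.
With a single group, `findall` returns only what that group captured — 4 items.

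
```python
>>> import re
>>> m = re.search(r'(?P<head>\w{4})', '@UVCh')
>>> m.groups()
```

The pattern matches exactly 4 of a word character (captured as 'head').
`re.search` tries every starting position until one works.
The match spans [1:5] → 'UVCh'.
Captured: group 1 = 'UVCh'.

('UVCh',)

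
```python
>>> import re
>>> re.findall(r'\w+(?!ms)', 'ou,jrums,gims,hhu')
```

['ou', 'jrums', 'gims', 'hhu']

The negative lookahead/lookbehind blocks any match where the forbidden context is present.
Scanning left to right: at [0:2] → 'ou'; at [3:8] → 'jrums'; at [9:13] → 'gims'; at [14:17] → 'hhu'.
No capturing groups, so `findall` returns the 4 full match strings.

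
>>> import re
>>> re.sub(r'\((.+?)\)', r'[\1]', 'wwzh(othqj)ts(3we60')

'wwzh[othqj]ts(3we60'

Matches: at [4:11] → '(othqj)'.
The replacement refers to a captured group, so each match is rewritten using its own captured text.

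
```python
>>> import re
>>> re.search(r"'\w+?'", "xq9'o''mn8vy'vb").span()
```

(3, 6)

The match spans [3:6] → "'o'".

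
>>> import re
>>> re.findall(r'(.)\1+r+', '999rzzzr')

The backreference `\1` re-matches whatever the first group consumed, character for character.
With a single group, `findall` returns only what that group captured — 2 items.

['9', 'z']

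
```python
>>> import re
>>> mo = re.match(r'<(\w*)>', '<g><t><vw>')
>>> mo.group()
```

With `match`, the pattern is implicitly anchored at the beginning.
The match spans [0:3] → '<g>'.

'<g>'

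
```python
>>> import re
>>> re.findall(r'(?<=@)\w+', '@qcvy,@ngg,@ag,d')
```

['qcvy', 'ngg', 'ag']

Because the assertion is zero-width, the text it checks is not consumed and won't appear in the result.
Scanning left to right: at [1:5] → 'qcvy'; at [7:10] → 'ngg'; at [12:14] → 'ag'.
With no groups in the pattern, `findall` gives back each whole match — 3 here.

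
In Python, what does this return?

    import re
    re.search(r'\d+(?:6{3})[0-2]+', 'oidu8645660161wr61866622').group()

'61866622'

This matches one or more of a digit; then exactly 3 of a literal '6' (non-capturing group); then one or more of a character in [0-2].
`re.search` scans for the first position where the pattern succeeds.
The match spans [16:24] → '61866622'.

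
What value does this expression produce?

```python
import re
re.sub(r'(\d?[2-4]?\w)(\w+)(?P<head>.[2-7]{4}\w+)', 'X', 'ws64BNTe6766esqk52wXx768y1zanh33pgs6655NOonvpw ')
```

Each match is replaced by 'X'.

'X '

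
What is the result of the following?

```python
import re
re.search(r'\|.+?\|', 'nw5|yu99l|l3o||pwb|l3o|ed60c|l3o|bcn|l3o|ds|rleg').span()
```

`re.search` scans for the first position where the pattern succeeds.
The match spans [3:10] → '|yu99l|'.

(3, 10)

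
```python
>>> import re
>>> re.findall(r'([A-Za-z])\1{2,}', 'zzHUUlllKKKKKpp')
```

['l', 'K']

`\1` has to match the exact text group 1 already captured.
Matches: at [5:8] match 'lll', group 1 = 'l'; at [8:13] match 'KKKKK', group 1 = 'K'.
Because there's exactly one group, `findall` drops the full match and keeps group 1 from each hit.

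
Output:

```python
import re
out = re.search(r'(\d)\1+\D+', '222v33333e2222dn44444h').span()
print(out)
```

`\1` is not a pattern — it's the concrete string captured by group 1, re-applied verbatim.
The match spans [0:4] → '222v'.

(0, 4)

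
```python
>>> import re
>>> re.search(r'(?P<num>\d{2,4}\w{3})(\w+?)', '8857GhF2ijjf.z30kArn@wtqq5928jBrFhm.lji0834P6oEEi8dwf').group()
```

'8857GhF2'

This matches 2 to 4 of a digit, then exactly 3 of a word character (captured as 'num'); then one or more of a word character (lazy) (captured).
A `+?`/`*?`/`{m,n}?` starts at its minimum and grows only as far as needed for what follows to match.
`re.search` tries every starting position until one works.
The match spans [0:8] → '8857GhF2'.
Captured: group 1 = '8857GhF', group 2 = '2'.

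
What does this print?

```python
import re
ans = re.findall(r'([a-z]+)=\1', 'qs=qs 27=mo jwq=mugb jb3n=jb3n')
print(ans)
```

After group 1 captures some text, `\1` only succeeds where that same text appears again.
Scanning left to right: at [0:5] match 'qs=qs', group 1 = 'qs'.
With a single group, `findall` returns only what that group captured — 1 item.

['qs']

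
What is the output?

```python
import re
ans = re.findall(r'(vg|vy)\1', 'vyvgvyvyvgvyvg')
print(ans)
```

['vy']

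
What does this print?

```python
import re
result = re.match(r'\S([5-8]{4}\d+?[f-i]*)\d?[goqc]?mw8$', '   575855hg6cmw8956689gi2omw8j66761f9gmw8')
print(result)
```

None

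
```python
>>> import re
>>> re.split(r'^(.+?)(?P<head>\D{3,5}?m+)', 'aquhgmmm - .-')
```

['', 'a', 'quhgmmm', ' - .-']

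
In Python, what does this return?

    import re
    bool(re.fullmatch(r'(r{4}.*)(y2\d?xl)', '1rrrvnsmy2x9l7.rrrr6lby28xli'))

False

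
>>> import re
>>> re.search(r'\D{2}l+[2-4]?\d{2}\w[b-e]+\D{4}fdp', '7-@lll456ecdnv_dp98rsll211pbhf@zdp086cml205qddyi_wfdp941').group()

'cml205qddyi_wfdp'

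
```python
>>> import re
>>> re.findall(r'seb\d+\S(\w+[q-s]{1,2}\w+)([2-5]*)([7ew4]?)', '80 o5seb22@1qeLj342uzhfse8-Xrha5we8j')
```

[('1qeLj342uzhfse8', '', '')]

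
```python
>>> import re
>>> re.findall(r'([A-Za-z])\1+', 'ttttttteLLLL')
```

['t', 'L']

`\1` has to match the exact text group 1 already captured.
One capturing group, so `findall` returns just the captured substring from each match — 2 in all.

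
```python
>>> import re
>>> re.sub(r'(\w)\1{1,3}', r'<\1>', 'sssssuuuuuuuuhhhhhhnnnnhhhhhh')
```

'<s>s<u><u><h><h><n><h><h>'

`\1` is not a pattern — it's the concrete string captured by group 1, re-applied verbatim.
Matches: at [0:4] → 'ssss'; at [5:9] → 'uuuu'; at [9:13] → 'uuuu'; at [13:17] → 'hhhh'; at [17:19] → 'hh'; ….
The replacement refers to a captured group, so each match is rewritten using its own captured text.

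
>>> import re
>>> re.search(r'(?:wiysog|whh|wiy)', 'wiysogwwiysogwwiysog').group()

Branches in `(...|...)` are attempted left-to-right; the first branch that allows the whole pattern to succeed is taken.
`re.search` scans for the first position where the pattern succeeds.
The match spans [0:6] → 'wiysog'.

'wiysog'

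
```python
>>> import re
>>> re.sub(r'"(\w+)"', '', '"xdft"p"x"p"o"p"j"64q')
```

Matches: at [0:6] → '"xdft"'; at [7:10] → '"x"'; at [11:14] → '"o"'; at [15:18] → '"j"'.
Every occurrence is swapped for ''.

'ppp64q'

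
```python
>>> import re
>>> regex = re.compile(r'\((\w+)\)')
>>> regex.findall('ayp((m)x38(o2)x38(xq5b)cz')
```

['m', 'o2', 'xq5b']

Matches: at [4:7] match '(m)', group 1 = 'm'; at [10:14] match '(o2)', group 1 = 'o2'; at [17:23] match '(xq5b)', group 1 = 'xq5b'.
`findall` collects group 1 from each match (3 total).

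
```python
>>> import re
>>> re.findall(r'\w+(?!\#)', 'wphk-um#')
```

['wphk', 'u']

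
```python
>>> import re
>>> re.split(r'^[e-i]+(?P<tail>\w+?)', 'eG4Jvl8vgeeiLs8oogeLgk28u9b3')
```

The pattern matches anchored at the start of the string; then one or more of a character in [e-i]; then one or more of a word character (lazy) (captured as 'tail').
Because the quantifier is non-greedy, it stops expanding at the earliest point where the rest of the pattern can succeed.
Matches to split on: at [0:2] → 'eG'.
The group in the pattern means `split` returns the separators' captures alongside the pieces.

['', 'G', '4Jvl8vgeeiLs8oogeLgk28u9b3']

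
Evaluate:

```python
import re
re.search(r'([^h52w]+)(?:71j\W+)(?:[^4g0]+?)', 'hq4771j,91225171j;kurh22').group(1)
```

'q47'

The match spans [1:9] → 'q4771j,9'.
Captured: group 1 = 'q47'.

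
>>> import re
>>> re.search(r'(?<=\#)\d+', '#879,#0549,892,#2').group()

'879'

The lookaround is zero-width — it requires the adjacent text to match without consuming it, so the asserted text isn't part of the match.
The match spans [1:4] → '879'.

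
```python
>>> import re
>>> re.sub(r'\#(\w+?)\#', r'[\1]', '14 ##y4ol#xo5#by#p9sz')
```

'14 #[y4ol]xo5[by]p9sz'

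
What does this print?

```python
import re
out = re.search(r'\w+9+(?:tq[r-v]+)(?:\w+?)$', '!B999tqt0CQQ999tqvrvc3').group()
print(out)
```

This matches one or more of a word character; then one or more of a literal '9'; then the literal 'tq', then one or more of a character in [r-v] (non-capturing group); then one or more of a word character (lazy) (non-capturing group); then anchored at the end.
`search` walks the string left to right and returns the first match it finds.
The match spans [1:22] → 'B999tqt0CQQ999tqvrvc3'.

B999tqt0CQQ999tqvrvc3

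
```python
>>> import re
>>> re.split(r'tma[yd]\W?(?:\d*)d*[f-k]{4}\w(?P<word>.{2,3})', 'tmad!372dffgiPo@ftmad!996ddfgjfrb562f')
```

This matches the literal 'tma', then one of [yd], then optionally a non-word character; then zero or more of a digit (non-capturing group); then zero or more of the literal 'd', then exactly 4 of a character in [f-k], then a word character; then 2 to 3 of any character (captured as 'word').
The group in the pattern means `split` returns the separators' captures alongside the pieces.

['', 'o@f', '', 'b56', '2f']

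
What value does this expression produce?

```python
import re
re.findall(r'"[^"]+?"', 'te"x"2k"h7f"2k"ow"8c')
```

['"x"', '"h7f"', '"ow"']

Matches: at [2:5] → '"x"'; at [7:12] → '"h7f"'; at [14:18] → '"ow"'.
`findall` yields the raw match text (3 of them) because the pattern has no groups.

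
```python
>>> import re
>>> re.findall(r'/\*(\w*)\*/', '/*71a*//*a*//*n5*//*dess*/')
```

Matches: at [0:7] match '/*71a*/', group 1 = '71a'; at [7:12] match '/*a*/', group 1 = 'a'; at [12:18] match '/*n5*/', group 1 = 'n5'; at [18:26] match '/*dess*/', group 1 = 'dess'.
One capturing group, so `findall` returns just the captured substring from each match — 4 in all.

['71a', 'a', 'n5', 'dess']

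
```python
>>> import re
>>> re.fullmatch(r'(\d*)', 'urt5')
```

None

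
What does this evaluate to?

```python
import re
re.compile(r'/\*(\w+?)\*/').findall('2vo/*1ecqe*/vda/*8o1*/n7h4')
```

Matches: at [3:12] match '/*1ecqe*/', group 1 = '1ecqe'; at [15:22] match '/*8o1*/', group 1 = '8o1'.
Because there's exactly one group, `findall` drops the full match and keeps group 1 from each hit.

['1ecqe', '8o1']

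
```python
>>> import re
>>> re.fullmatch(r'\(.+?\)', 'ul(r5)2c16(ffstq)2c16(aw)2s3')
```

`re.fullmatch` is like wrapping the pattern in `^…$` (in single-line mode).
Here the pattern can't cover the whole string, so the call returns None.

None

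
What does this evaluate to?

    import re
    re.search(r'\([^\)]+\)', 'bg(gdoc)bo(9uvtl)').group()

'(gdoc)'

Unlike `match`, `search` isn't anchored — it looks for the pattern anywhere in the string.
The match spans [2:8] → '(gdoc)'.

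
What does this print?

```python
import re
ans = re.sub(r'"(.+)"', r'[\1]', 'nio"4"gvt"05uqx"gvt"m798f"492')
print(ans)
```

nio[4"gvt"05uqx"gvt"m798f]492

Matches: at [3:26] → '"4"gvt"05uqx"gvt"m798f"'.
`\1` in the replacement pulls in group 1's text for each match.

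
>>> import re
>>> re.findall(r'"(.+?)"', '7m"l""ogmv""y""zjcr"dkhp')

A `+?`/`*?`/`{m,n}?` starts at its minimum and grows only as far as needed for what follows to match.
Matches: at [2:5] match '"l"', group 1 = 'l'; at [5:11] match '"ogmv"', group 1 = 'ogmv'; at [11:14] match '"y"', group 1 = 'y'; at [14:20] match '"zjcr"', group 1 = 'zjcr'.
With a single group, `findall` returns only what that group captured — 4 items.

['l', 'ogmv', 'y', 'zjcr']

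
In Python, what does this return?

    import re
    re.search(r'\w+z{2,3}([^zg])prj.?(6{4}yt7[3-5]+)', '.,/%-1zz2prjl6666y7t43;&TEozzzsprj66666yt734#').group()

The match spans [24:44] → 'TEozzzsprj66666yt734'.

'TEozzzsprj66666yt734'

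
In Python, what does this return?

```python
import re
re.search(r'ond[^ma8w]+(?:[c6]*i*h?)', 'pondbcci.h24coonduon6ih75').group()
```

This matches the literal 'ond', then one or more of any character except [ma8w]; then zero or more of one of [c6], then zero or more of the literal 'i', then optionally the literal 'h' (non-capturing group).
Unlike `match`, `search` isn't anchored — it looks for the pattern anywhere in the string.
The match spans [1:25] → 'ondbcci.h24coonduon6ih75'.

'ondbcci.h24coonduon6ih75'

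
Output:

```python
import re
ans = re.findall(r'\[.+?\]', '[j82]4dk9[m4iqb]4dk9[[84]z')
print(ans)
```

A non-greedy quantifier consumes as few characters as it can — just enough that the remainder of the pattern still matches from where it stops; whatever follows it matches normally.
With no groups in the pattern, `findall` gives back each whole match — 3 here.

['[j82]', '[m4iqb]', '[[84]']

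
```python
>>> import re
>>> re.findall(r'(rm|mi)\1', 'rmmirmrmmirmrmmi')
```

The backreference `\1` re-matches whatever the first group consumed, character for character.
`findall` collects group 1 from each match (2 total).

['rm', 'rm']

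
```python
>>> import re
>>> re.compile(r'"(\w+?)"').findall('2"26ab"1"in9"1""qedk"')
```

Because there's exactly one group, `findall` drops the full match and keeps group 1 from each hit.

['26ab', 'in9', 'qedk']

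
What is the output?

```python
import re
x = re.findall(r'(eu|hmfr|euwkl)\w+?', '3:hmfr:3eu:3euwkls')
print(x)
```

Alternation tries branches left to right and keeps the first one that lets the overall match succeed at that position.
`findall` collects group 1 from the one match (1 total).

['eu']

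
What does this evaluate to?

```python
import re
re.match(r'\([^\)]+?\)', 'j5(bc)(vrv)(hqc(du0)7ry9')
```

None

`re.match` won't scan ahead — the pattern has to work from the very first character.
Here position 0 doesn't satisfy it, so the call returns None.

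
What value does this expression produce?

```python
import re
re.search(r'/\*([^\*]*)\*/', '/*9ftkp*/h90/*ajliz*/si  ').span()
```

(0, 9)

The match spans [0:9] → '/*9ftkp*/'.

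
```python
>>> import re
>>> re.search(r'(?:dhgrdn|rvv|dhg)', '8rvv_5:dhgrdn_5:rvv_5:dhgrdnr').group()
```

`re.search` tries every starting position until one works.
The match spans [1:4] → 'rvv'.

'rvv'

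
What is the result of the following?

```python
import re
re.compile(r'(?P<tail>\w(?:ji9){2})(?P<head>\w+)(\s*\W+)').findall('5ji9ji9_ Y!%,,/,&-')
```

The pattern matches a word character, then the literal 'ji9' repeated 2 times (captured as 'tail'); then one or more of a word character (captured as 'head'); then zero or more of whitespace, then one or more of a non-word character (captured).
Walking the string: at [0:9] match '5ji9ji9_ ', groups = ('5ji9ji9', '_', ' ').
With 3 capturing groups, `findall` returns a 3-tuple per match.

[('5ji9ji9', '_', ' ')]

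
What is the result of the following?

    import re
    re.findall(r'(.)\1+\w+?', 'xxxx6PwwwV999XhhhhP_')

`\1` is not a pattern — it's the concrete string captured by group 1, re-applied verbatim.
`findall` collects group 1 from each match (4 total).

['x', 'w', '9', 'h']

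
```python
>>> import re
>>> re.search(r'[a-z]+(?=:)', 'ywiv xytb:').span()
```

(5, 9)

Because the assertion is zero-width, the text it checks is not consumed and won't appear in the result.
`search` walks the string left to right and returns the first match it finds.
The match spans [5:9] → 'xytb'.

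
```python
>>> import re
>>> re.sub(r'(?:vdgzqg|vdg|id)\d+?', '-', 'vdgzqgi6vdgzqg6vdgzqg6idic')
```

'vdgzqgi6--idic'

Matches: at [8:15] → 'vdgzqg6'; at [15:22] → 'vdgzqg6'.
Each match is replaced by '-'.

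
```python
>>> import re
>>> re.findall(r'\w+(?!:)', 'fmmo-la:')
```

['fmmo', 'l']

The negative lookaround is zero-width — it rules out positions where the adjacent text would match, without consuming anything.
Since nothing is captured, `findall` lists the 2 matched substrings directly.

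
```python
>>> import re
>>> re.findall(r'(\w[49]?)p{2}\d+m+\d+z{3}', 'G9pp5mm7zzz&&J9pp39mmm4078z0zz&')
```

['G9']

Pattern: a word character, then optionally one of [49] (captured); then exactly 2 of the literal 'p', then one or more of a digit; then one or more of a literal 'm', then one or more of a digit, then exactly 3 of a literal 'z'.
Scanning left to right: at [0:11] match 'G9pp5mm7zzz', group 1 = 'G9'.
One capturing group, so `findall` returns just the captured substring from the one match — 1 in all.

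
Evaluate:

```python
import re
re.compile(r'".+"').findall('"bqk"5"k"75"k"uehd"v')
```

['"bqk"5"k"75"k"uehd"']

Matches: at [0:19] → '"bqk"5"k"75"k"uehd"'.
Since nothing is captured, `findall` lists the 1 matched substring directly.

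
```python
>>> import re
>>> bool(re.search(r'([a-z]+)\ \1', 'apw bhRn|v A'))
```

False

`\1` has to match the exact text group 1 already captured.
Unlike `match`, `search` isn't anchored — it looks for the pattern anywhere in the string.
Here the pattern never matches, so the call returns None, and `bool(None)` is False.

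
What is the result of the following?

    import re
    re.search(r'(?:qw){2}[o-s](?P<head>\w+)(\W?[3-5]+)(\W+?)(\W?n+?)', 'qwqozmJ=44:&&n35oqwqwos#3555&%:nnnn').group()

'qwqwos#3555&%:n'

The pattern matches the literal 'qw' repeated 2 times, then a character in [o-s]; then one or more of a word character (captured as 'head'); then optionally a non-word character, then one or more of a character in [3-5] (captured); then one or more of a non-word character (lazy) (captured); then optionally a non-word character, then one or more of a literal 'n' (lazy) (captured).
The match spans [17:32] → 'qwqwos#3555&%:n'.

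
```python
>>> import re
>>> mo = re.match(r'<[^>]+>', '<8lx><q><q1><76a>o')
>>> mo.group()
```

'<8lx>'

`re.match` only tries the pattern at the start of the string.
The match spans [0:5] → '<8lx>'.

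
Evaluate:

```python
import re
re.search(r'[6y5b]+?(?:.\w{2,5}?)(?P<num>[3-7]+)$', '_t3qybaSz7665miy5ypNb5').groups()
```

('5',)

Pattern: one or more of one of [6y5b] (lazy); then any character, then 2 to 5 of a word character (lazy) (non-capturing group); then one or more of a character in [3-7] (captured as 'num'); then anchored at the end.
Unlike `match`, `search` isn't anchored — it looks for the pattern anywhere in the string.
The match spans [15:22] → 'y5ypNb5'.
Captured: group 1 = '5'.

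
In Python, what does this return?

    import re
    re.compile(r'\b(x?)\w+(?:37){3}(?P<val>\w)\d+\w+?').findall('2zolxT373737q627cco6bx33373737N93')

[('', 'N')]

The pattern matches a word boundary (`\b`, zero-width); then optionally a literal 'x' (captured); then one or more of a word character, then the literal '37' repeated 3 times; then a word character (captured as 'val'); then one or more of a digit, then one or more of a word character (lazy).
Matches: at [0:33] match '2zolxT373737q627cco6bx33373737N93', groups = ('', 'N').
Multiple groups make `findall` return tuples — one 2-tuple for the one match.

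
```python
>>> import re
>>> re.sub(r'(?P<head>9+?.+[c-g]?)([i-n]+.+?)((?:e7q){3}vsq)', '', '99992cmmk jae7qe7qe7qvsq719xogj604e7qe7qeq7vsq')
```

Each match is replaced by ''.

'719xogj604e7qe7qeq7vsq'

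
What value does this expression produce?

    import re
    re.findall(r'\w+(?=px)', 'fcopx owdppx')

['fco', 'owdp']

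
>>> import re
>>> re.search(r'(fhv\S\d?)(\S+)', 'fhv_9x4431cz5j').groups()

('fhv_9', 'x4431cz5j')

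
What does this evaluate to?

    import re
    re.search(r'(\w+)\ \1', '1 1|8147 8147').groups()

('1',)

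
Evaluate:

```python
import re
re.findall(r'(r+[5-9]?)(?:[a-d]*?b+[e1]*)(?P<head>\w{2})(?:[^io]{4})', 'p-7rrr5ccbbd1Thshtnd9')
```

[('rrr5', 'd1')]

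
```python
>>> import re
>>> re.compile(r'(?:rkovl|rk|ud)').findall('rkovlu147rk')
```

['rkovl', 'rk']

The regex engine tests alternatives in the order written; an earlier branch that matches wins even if a later one would match more.
With no groups in the pattern, `findall` gives back each whole match — 2 here.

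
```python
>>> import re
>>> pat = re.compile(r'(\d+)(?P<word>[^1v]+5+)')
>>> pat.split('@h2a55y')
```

The pattern matches one or more of a digit (captured); then one or more of any character except [1v], then one or more of the literal '5' (captured as 'word').
With a capturing group present, the delimiter's captured portion is kept in the result list.

['@h', '2', 'a55', 'y']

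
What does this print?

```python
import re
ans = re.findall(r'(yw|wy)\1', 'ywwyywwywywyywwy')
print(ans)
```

After group 1 captures some text, `\1` only succeeds where that same text appears again.
Walking the string: at [6:10] match 'wywy', group 1 = 'wy'.
Because there's exactly one group, `findall` drops the full match and keeps group 1 from the one hit.

['wy']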